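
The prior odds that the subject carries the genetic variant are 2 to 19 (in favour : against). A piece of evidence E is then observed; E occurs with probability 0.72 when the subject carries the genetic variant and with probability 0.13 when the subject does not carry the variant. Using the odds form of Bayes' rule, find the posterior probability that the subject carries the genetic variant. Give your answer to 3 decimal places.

Posterior probability ≈ 0.368

Prior odds = 2/19 = 0.10526. In log-odds, ln(0.10526) = -2.2513.
Add log likelihood ratio: ln(5.5385) = 1.7117.
Posterior log-odds = -0.53958, so posterior odds = exp(-0.53958) = 0.58300. Converting, P(H|E) = 0.58300/1.5830 = 0.368.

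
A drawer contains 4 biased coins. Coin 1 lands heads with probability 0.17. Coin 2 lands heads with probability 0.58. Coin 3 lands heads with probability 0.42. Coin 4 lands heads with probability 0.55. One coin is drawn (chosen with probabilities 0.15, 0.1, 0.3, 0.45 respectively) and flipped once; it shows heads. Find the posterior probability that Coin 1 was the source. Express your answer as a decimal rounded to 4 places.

Posterior probability ≈ 0.0558

Tabulate prior·likelihood by source: [1] prior 0.15, lik 0.17, product 0.02550; [2] prior 0.1, lik 0.58, product 0.05800; [3] prior 0.3, lik 0.42, product 0.1260; [4] prior 0.45, lik 0.55, product 0.2475.
Normalizing constant = 0.45700; the posterior for Coin 1 is its product over the sum, 0.02550/0.45700 = 0.0558.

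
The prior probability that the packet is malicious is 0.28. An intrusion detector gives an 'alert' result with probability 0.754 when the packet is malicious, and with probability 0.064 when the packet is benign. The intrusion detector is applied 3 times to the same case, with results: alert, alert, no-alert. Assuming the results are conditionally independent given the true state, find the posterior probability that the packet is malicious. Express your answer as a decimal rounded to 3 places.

With H the event that the packet is malicious, the joint likelihood of the observed sequence is P(data|H) = 0.754·0.754·0.246 = 0.13985 and P(data|¬H) = 0.064·0.064·0.936 = 0.0038339.
Bayes: P(H|data) = 0.28·0.13985 / (0.28·0.13985 + 0.72·0.0038339) = 0.039159/0.041920 = 0.9342.

Posterior P(H) ≈ 0.934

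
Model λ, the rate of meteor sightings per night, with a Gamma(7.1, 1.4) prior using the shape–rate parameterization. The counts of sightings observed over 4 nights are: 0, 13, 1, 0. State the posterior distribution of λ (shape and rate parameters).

The Poisson likelihood adds the total count to the shape and the number of exposure periods to the rate. Here ∑xᵢ = 14 and n = 4, so shape 7.1→21.1 and rate 1.4→5.4.

Posterior: Gamma(shape=21.1, rate=5.4)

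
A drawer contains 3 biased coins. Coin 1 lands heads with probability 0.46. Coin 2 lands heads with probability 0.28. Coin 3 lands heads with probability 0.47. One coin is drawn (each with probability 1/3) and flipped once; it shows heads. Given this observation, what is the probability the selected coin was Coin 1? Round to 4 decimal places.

Posterior probability ≈ 0.3802

P(heads|C1) = 0.46; P(heads|C2) = 0.28; P(heads|C3) = 0.47.
Prior × likelihood for each source: 0.333333·0.46=0.1533, 0.333333·0.28=0.09333, 0.333333·0.47=0.1567. Summing gives P(heads) = 0.40333.
P(Coin 1 | heads) = 0.1533 / 0.40333 = 0.3802.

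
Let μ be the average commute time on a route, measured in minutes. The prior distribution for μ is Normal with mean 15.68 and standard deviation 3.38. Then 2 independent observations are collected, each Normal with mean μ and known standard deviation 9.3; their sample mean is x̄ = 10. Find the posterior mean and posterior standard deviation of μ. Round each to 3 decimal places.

Prior precision 1/τ₀² = 1/3.38² = 0.0875319; data precision n/σ² = 2/9.3² = 0.0231241.
Posterior precision = 0.0875319 + 0.0231241 = 0.110656, giving posterior SD = 1/√0.110656 = 3.006.
Posterior mean = (0.0875319·15.68 + 0.0231241·10) / 0.110656 = 14.493.

Posterior mean ≈ 14.493; posterior SD ≈ 3.006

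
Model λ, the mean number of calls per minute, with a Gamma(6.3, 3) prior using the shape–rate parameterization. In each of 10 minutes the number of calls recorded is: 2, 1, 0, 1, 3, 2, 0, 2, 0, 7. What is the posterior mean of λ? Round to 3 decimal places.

The Poisson likelihood adds the total count to the shape and the number of exposure periods to the rate. Here ∑xᵢ = 18 and n = 10, so shape 6.3→24.3 and rate 3→13.
Posterior mean = shape/rate = 24.3/13 = 1.869.

Posterior mean ≈ 1.869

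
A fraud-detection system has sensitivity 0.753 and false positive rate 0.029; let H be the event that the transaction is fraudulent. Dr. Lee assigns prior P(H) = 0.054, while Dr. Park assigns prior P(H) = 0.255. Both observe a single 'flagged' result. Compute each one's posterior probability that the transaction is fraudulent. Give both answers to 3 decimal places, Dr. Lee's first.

Dr. Lee: 0.597; Dr. Park: 0.899

The likelihood ratio for a 'flagged' result is 0.753/0.029 = 25.966.
Dr. Lee: prior odds 0.054/0.946 = 0.057082; posterior odds 1.4822; posterior probability 0.597.
Dr. Park: prior odds 0.255/0.745 = 0.34228; posterior odds 8.8875; posterior probability 0.899.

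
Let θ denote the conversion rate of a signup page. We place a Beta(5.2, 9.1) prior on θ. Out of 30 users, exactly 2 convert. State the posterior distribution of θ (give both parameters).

Observing 2 successes and 28 failures updates Beta(5.2, 9.1) by adding the success and failure counts to the two shape parameters: α = 5.2+2 = 7.2, β = 9.1+28 = 37.1.

Posterior: Beta(7.2, 37.1)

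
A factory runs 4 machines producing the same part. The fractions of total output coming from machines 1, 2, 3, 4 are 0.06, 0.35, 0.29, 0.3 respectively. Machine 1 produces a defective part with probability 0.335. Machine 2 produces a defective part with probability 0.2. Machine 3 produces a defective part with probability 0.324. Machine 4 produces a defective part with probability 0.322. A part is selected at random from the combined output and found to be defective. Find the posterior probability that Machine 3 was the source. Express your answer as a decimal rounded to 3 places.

Posterior probability ≈ 0.335

Tabulate prior·likelihood by source: [1] prior 0.06, lik 0.335, product 0.02010; [2] prior 0.35, lik 0.2, product 0.07000; [3] prior 0.29, lik 0.324, product 0.09396; [4] prior 0.3, lik 0.322, product 0.09660.
Normalizing constant = 0.28066; the posterior for Machine 3 is its product over the sum, 0.09396/0.28066 = 0.335.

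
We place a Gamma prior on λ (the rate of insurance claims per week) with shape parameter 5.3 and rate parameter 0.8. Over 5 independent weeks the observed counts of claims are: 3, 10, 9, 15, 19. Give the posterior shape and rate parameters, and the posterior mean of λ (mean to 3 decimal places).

Posterior: Gamma(shape=61.3, rate=5.8); mean ≈ 10.569

The Poisson likelihood adds the total count to the shape and the number of exposure periods to the rate. Here ∑xᵢ = 56 and n = 5, so shape 5.3→61.3 and rate 0.8→5.8.
Posterior mean = shape/rate = 61.3/5.8 = 10.569.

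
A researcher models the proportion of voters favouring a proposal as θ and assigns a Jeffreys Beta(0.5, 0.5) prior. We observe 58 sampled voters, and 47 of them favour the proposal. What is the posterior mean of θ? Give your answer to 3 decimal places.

Posterior mean ≈ 0.805

Observing 47 successes and 11 failures updates Beta(0.5, 0.5) by adding the success and failure counts to the two shape parameters: α = 0.5+47 = 47.5, β = 0.5+11 = 11.5.
E[θ | data] = 47.5/(47.5+11.5) = 0.805.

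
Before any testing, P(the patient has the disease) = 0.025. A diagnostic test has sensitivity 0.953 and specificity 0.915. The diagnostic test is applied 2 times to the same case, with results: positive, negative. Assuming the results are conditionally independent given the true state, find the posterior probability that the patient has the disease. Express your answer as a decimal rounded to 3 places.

With H the event that the patient has the disease, the joint likelihood of the observed sequence is P(data|H) = 0.953·0.047 = 0.044791 and P(data|¬H) = 0.085·0.915 = 0.077775.
Bayes: P(H|data) = 0.025·0.044791 / (0.025·0.044791 + 0.975·0.077775) = 0.0011198/0.076950 = 0.0146.

Posterior P(H) ≈ 0.015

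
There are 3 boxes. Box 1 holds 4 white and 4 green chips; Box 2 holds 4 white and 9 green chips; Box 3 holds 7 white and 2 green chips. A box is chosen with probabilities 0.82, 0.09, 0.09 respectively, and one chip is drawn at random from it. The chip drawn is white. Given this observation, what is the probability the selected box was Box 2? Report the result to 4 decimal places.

Posterior probability ≈ 0.0545

P(white|Box 1) = 0.5; P(white|Box 2) = 0.3077; P(white|Box 3) = 0.7778.
Prior × likelihood for each source: 0.82·0.5=0.4100, 0.09·0.3077=0.02769, 0.09·0.7778=0.07000. Summing gives P(white) = 0.50769.
P(Box 2 | white) = 0.02769 / 0.50769 = 0.0545.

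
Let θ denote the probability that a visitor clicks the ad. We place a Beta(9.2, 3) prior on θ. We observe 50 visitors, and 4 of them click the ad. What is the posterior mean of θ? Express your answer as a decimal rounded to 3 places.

Posterior mean ≈ 0.212

Observing 4 successes and 46 failures updates Beta(9.2, 3) by adding the success and failure counts to the two shape parameters: α = 9.2+4 = 13.2, β = 3+46 = 49.
E[θ | data] = 13.2/(13.2+49) = 0.212.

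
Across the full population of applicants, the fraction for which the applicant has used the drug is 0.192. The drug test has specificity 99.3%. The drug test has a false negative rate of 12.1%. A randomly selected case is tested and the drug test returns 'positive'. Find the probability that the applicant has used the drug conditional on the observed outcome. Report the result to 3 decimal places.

Write H for 'the applicant has used the drug'. Prior odds H:¬H = 0.192/0.808 = 0.23762. For the 'positive' outcome, the likelihood ratio is 0.879/0.007 = 125.57.
Posterior odds = 0.23762 × 125.57 = 29.839, so P(H|E) = 29.839/(1+29.839) = 0.968.

P(H | E) ≈ 0.968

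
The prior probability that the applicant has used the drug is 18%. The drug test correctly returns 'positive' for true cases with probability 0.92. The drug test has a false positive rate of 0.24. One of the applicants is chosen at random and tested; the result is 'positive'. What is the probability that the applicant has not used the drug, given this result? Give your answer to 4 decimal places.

Write H for 'the applicant has used the drug'. Prior odds H:¬H = 0.18/0.82 = 0.21951. For the 'positive' outcome, the likelihood ratio is 0.92/0.24 = 3.8333.
Posterior odds = 0.21951 × 3.8333 = 0.84146, so P(H|E) = 0.84146/(1+0.84146) = 0.4570. Then P(¬H|E) = 1 − 0.4570 = 0.5430.

P(¬H | E) ≈ 0.5430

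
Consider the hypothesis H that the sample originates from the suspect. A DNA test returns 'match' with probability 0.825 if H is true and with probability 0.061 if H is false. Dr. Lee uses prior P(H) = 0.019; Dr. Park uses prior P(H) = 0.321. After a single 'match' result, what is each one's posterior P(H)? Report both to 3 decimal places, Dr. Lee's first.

The likelihood ratio for a 'match' result is 0.825/0.061 = 13.525.
Dr. Lee: prior odds 0.019/0.981 = 0.019368; posterior odds 0.26194; posterior probability 0.208.
Dr. Park: prior odds 0.321/0.679 = 0.47275; posterior odds 6.3938; posterior probability 0.865.

Dr. Lee: 0.208; Dr. Park: 0.865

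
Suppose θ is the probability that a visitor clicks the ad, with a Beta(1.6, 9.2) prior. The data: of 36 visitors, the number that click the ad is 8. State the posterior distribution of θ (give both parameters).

Posterior: Beta(9.6, 37.2)

Observing 8 successes and 28 failures updates Beta(1.6, 9.2) by adding the success and failure counts to the two shape parameters: α = 1.6+8 = 9.6, β = 9.2+28 = 37.2.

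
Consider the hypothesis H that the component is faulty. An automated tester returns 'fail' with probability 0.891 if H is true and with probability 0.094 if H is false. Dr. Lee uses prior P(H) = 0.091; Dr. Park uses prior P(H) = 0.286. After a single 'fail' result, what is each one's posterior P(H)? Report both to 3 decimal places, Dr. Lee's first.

Dr. Lee: 0.487; Dr. Park: 0.792

P('+'|H) = 0.891, P('+'|¬H) = 0.094.
Dr. Lee: numerator 0.891·0.091 = 0.081081; evidence = 0.081081+0.094·0.909 = 0.16653; posterior = 0.487.
Dr. Park: numerator 0.891·0.286 = 0.25483; evidence = 0.25483+0.094·0.714 = 0.32194; posterior = 0.792.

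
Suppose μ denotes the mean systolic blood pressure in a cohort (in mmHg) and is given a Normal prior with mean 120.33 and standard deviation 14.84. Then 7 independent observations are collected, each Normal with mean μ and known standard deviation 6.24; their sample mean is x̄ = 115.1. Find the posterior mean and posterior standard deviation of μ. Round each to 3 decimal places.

Posterior mean ≈ 115.229; posterior SD ≈ 2.329

Prior precision 1/τ₀² = 1/14.84² = 0.00454080; data precision n/σ² = 7/6.24² = 0.179775.
Posterior precision = 0.00454080 + 0.179775 = 0.184316, giving posterior SD = 1/√0.184316 = 2.329.
Posterior mean = (0.00454080·120.33 + 0.179775·115.1) / 0.184316 = 115.229.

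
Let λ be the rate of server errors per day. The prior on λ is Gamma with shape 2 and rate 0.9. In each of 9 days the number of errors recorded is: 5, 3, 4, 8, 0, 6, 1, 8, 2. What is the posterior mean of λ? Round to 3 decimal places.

The Poisson likelihood adds the total count to the shape and the number of exposure periods to the rate. Here ∑xᵢ = 37 and n = 9, so shape 2→39 and rate 0.9→9.9.
Posterior mean = shape/rate = 39/9.9 = 3.939.

Posterior mean ≈ 3.939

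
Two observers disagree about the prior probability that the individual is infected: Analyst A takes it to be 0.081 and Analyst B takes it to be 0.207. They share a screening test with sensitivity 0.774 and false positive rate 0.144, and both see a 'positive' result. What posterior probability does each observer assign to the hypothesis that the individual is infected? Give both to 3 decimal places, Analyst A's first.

Analyst A: 0.321; Analyst B: 0.584

The likelihood ratio for a 'positive' result is 0.774/0.144 = 5.3750.
Analyst A: prior odds 0.081/0.919 = 0.088139; posterior odds 0.47375; posterior probability 0.321.
Analyst B: prior odds 0.207/0.793 = 0.26103; posterior odds 1.4031; posterior probability 0.584.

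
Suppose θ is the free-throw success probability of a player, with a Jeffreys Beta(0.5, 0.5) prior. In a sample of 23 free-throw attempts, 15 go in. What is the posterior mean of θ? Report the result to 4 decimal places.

The binomial likelihood is conjugate to the Beta prior: with 15 successes and 8 failures, the posterior is Beta(0.5+15, 0.5+8) = Beta(15.5, 8.5).
Posterior mean = α/(α+β) = 15.5/24 = 0.6458.

Posterior mean ≈ 0.6458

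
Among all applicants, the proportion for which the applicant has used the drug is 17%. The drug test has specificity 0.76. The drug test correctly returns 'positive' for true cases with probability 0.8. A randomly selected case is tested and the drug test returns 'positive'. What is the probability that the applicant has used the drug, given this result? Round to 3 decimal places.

Let H be the event that the applicant has used the drug. P(H) = 0.17, so P(¬H) = 0.83. With E the 'positive' result, P(E|H) = 0.8 and P(E|¬H) = 0.24.
P(E) = 0.8·0.17 + 0.24·0.83 = 0.13600 + 0.19920 = 0.33520.
By Bayes' theorem, P(H|E) = 0.13600 / 0.33520 = 0.406.

P(H | E) ≈ 0.406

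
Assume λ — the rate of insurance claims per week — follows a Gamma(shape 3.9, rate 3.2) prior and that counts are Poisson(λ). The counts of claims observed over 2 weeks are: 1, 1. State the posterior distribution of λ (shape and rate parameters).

The Poisson likelihood adds the total count to the shape and the number of exposure periods to the rate. Here ∑xᵢ = 2 and n = 2, so shape 3.9→5.9 and rate 3.2→5.2.

Posterior: Gamma(shape=5.9, rate=5.2)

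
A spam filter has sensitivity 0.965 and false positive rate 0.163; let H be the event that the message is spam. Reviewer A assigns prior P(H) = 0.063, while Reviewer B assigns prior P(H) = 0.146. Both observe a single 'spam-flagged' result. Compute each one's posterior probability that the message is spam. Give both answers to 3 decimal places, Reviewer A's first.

P('+'|H) = 0.965, P('+'|¬H) = 0.163.
Reviewer A: numerator 0.965·0.063 = 0.060795; evidence = 0.060795+0.163·0.937 = 0.21353; posterior = 0.285.
Reviewer B: numerator 0.965·0.146 = 0.14089; evidence = 0.14089+0.163·0.854 = 0.28009; posterior = 0.503.

Reviewer A: 0.285; Reviewer B: 0.503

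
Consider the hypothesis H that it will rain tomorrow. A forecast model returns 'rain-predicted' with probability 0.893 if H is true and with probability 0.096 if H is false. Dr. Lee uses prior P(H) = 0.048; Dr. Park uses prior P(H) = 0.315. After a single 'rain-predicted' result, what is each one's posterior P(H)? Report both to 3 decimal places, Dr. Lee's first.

Dr. Lee: 0.319; Dr. Park: 0.811

The likelihood ratio for a 'rain-predicted' result is 0.893/0.096 = 9.3021.
Dr. Lee: prior odds 0.048/0.952 = 0.050420; posterior odds 0.46901; posterior probability 0.319.
Dr. Park: prior odds 0.315/0.685 = 0.45985; posterior odds 4.2776; posterior probability 0.811.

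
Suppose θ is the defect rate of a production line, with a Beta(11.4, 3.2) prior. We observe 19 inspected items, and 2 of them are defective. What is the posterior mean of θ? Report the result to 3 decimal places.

The binomial likelihood is conjugate to the Beta prior: with 2 successes and 17 failures, the posterior is Beta(11.4+2, 3.2+17) = Beta(13.4, 20.2).
E[θ | data] = 13.4/(13.4+20.2) = 0.399.

Posterior mean ≈ 0.399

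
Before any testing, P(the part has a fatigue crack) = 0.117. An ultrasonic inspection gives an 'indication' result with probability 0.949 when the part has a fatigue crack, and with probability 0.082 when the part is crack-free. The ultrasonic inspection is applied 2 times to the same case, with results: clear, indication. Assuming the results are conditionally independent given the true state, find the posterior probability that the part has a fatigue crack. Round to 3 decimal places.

Posterior P(H) ≈ 0.079

Let H be the event that the part has a fatigue crack; start with P(H) = 0.117. P('indication'|H) = 0.949, P('indication'|¬H) = 0.082.
Update on result 1 ('clear'): P(H) ← 0.051·0.1170 / (0.051·0.1170 + 0.918·0.8830) = 0.0059670/0.81656 = 0.0073.
Update on result 2 ('indication'): P(H) ← 0.949·0.0073 / (0.949·0.0073 + 0.082·0.9927) = 0.0069348/0.088336 = 0.0785.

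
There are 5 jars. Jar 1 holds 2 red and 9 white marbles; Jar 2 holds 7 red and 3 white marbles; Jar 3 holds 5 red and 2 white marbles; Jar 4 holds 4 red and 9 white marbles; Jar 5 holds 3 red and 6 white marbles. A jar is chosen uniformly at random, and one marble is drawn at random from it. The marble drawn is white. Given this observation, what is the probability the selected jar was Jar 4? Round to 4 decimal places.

Posterior probability ≈ 0.2506

Tabulate prior·likelihood by source: [1] prior 0.2, lik 0.8182, product 0.1636; [2] prior 0.2, lik 0.3, product 0.06000; [3] prior 0.2, lik 0.2857, product 0.05714; [4] prior 0.2, lik 0.6923, product 0.1385; [5] prior 0.2, lik 0.6667, product 0.1333.
Normalizing constant = 0.55257; the posterior for Jar 4 is its product over the sum, 0.1385/0.55257 = 0.2506.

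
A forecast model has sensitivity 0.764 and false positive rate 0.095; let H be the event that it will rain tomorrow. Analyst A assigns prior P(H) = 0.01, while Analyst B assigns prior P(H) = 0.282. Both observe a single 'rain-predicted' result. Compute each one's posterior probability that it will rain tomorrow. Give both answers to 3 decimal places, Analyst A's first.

The likelihood ratio for a 'rain-predicted' result is 0.764/0.095 = 8.0421.
Analyst A: prior odds 0.01/0.99 = 0.010101; posterior odds 0.081233; posterior probability 0.075.
Analyst B: prior odds 0.282/0.718 = 0.39276; posterior odds 3.1586; posterior probability 0.760.

Analyst A: 0.075; Analyst B: 0.760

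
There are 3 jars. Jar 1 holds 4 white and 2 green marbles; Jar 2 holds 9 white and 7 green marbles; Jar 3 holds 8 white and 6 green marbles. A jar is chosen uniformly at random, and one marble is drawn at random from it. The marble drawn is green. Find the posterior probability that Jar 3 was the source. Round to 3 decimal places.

Tabulate prior·likelihood by source: [1] prior 0.333333, lik 0.3333, product 0.1111; [2] prior 0.333333, lik 0.4375, product 0.1458; [3] prior 0.333333, lik 0.4286, product 0.1429.
Normalizing constant = 0.39980; the posterior for Jar 3 is its product over the sum, 0.1429/0.39980 = 0.357.

Posterior probability ≈ 0.357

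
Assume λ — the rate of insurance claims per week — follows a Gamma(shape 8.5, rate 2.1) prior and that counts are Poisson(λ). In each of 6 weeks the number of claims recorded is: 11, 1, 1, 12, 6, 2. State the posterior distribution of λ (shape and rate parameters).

Total count ∑xᵢ = 33 over n = 6 weeks.
Gamma is conjugate to the Poisson likelihood: posterior is Gamma(shape = 8.5+33 = 41.5, rate = 2.1+6 = 8.1).

Posterior: Gamma(shape=41.5, rate=8.1)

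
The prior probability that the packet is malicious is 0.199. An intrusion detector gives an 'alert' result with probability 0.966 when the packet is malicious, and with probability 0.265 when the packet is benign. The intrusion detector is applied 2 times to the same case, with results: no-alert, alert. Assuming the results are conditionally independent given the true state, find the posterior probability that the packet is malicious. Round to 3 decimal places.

Posterior P(H) ≈ 0.040

Let H be the event that the packet is malicious; start with P(H) = 0.199. P('alert'|H) = 0.966, P('alert'|¬H) = 0.265.
Update on result 1 ('no-alert'): P(H) ← 0.034·0.1990 / (0.034·0.1990 + 0.735·0.8010) = 0.0067660/0.59550 = 0.0114.
Update on result 2 ('alert'): P(H) ← 0.966·0.0114 / (0.966·0.0114 + 0.265·0.9886) = 0.010976/0.27296 = 0.0402.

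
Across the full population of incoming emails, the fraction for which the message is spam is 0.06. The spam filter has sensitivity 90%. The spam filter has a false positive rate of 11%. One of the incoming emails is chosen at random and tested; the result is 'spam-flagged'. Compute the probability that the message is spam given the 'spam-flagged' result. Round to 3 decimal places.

Write H for 'the message is spam'. Prior odds H:¬H = 0.06/0.94 = 0.063830. For the 'spam-flagged' outcome, the likelihood ratio is 0.9/0.11 = 8.1818.
Posterior odds = 0.063830 × 8.1818 = 0.52224, so P(H|E) = 0.52224/(1+0.52224) = 0.343.

P(H | E) ≈ 0.343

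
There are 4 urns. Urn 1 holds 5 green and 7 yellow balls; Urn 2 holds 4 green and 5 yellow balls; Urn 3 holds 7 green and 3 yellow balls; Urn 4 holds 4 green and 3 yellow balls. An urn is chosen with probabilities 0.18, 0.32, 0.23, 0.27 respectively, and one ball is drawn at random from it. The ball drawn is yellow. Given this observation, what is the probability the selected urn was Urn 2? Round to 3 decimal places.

Posterior probability ≈ 0.380

P(yellow|Urn 1) = 0.5833; P(yellow|Urn 2) = 0.5556; P(yellow|Urn 3) = 0.3; P(yellow|Urn 4) = 0.4286.
Prior × likelihood for each source: 0.18·0.5833=0.1050, 0.32·0.5556=0.1778, 0.23·0.3=0.06900, 0.27·0.4286=0.1157. Summing gives P(yellow) = 0.46749.
P(Urn 2 | yellow) = 0.1778 / 0.46749 = 0.380.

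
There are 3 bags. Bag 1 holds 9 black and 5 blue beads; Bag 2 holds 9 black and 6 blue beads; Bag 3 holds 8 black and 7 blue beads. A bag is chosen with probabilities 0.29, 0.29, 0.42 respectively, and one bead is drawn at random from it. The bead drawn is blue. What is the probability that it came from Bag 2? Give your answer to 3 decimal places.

P(blue|Bag 1) = 0.3571; P(blue|Bag 2) = 0.4; P(blue|Bag 3) = 0.4667.
Prior × likelihood for each source: 0.29·0.3571=0.1036, 0.29·0.4=0.1160, 0.42·0.4667=0.1960. Summing gives P(blue) = 0.41557.
P(Bag 2 | blue) = 0.1160 / 0.41557 = 0.279.

Posterior probability ≈ 0.279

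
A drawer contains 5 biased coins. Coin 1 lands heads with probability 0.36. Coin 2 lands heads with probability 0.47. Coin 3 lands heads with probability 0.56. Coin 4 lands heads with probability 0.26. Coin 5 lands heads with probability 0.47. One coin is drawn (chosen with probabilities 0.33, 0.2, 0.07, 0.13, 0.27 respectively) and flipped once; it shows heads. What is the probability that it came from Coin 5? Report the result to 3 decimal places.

Posterior probability ≈ 0.307

Tabulate prior·likelihood by source: [1] prior 0.33, lik 0.36, product 0.1188; [2] prior 0.2, lik 0.47, product 0.09400; [3] prior 0.07, lik 0.56, product 0.03920; [4] prior 0.13, lik 0.26, product 0.03380; [5] prior 0.27, lik 0.47, product 0.1269.
Normalizing constant = 0.41270; the posterior for Coin 5 is its product over the sum, 0.1269/0.41270 = 0.307.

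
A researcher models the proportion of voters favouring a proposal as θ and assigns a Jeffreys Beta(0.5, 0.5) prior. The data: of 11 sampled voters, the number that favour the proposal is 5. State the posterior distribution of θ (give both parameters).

Observing 5 successes and 6 failures updates Beta(0.5, 0.5) by adding the success and failure counts to the two shape parameters: α = 0.5+5 = 5.5, β = 0.5+6 = 6.5.

Posterior: Beta(5.5, 6.5)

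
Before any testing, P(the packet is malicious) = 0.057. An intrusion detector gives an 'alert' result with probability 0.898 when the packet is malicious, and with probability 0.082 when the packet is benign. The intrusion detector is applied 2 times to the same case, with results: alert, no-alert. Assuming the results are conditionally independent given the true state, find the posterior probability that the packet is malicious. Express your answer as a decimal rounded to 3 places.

With H the event that the packet is malicious, the joint likelihood of the observed sequence is P(data|H) = 0.898·0.102 = 0.091596 and P(data|¬H) = 0.082·0.918 = 0.075276.
Bayes: P(H|data) = 0.057·0.091596 / (0.057·0.091596 + 0.943·0.075276) = 0.0052210/0.076206 = 0.0685.

Posterior P(H) ≈ 0.069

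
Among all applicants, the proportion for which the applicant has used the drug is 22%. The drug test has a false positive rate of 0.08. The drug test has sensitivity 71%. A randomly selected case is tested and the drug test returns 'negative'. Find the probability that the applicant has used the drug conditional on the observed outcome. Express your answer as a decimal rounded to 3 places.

P(H | E) ≈ 0.082

Let H be the event that the applicant has used the drug. P(H) = 0.22, so P(¬H) = 0.78. With E the 'negative' result, P(E|H) = 0.29 and P(E|¬H) = 0.92.
P(E) = 0.29·0.22 + 0.92·0.78 = 0.063800 + 0.71760 = 0.78140.
By Bayes' theorem, P(H|E) = 0.063800 / 0.78140 = 0.082.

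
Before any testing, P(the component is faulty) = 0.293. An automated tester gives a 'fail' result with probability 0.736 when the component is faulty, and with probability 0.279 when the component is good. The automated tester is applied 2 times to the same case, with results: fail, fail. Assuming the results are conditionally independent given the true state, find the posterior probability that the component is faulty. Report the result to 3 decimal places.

Posterior P(H) ≈ 0.743

Let H be the event that the component is faulty; start with P(H) = 0.293. P('fail'|H) = 0.736, P('fail'|¬H) = 0.279.
Update on result 1 ('fail'): P(H) ← 0.736·0.2930 / (0.736·0.2930 + 0.279·0.7070) = 0.21565/0.41290 = 0.5223.
Update on result 2 ('fail'): P(H) ← 0.736·0.5223 / (0.736·0.5223 + 0.279·0.4777) = 0.38439/0.51768 = 0.7425.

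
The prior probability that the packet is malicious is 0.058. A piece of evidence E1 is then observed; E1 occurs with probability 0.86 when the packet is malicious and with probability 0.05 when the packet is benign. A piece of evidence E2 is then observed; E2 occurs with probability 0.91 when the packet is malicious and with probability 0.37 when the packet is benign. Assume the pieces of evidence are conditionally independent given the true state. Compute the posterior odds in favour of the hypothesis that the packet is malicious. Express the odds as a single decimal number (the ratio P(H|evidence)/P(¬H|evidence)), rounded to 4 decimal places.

Posterior odds ≈ 2.6046

Prior odds = 0.058/(1−0.058) = 0.061571. In log-odds, ln(0.061571) = -2.7876.
Add log likelihood ratios: ln(17.200) + ln(2.4595) = 3.7449.
Posterior log-odds = 0.95729, so posterior odds = exp(0.95729) = 2.6046.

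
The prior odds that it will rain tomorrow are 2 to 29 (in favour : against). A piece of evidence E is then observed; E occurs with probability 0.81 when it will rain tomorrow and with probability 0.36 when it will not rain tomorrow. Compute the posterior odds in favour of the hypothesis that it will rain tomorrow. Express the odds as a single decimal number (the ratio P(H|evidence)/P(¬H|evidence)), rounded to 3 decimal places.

Posterior odds ≈ 0.155

Prior odds = 2/29 = 0.068966.
Likelihood ratio for E = 0.81/0.36 = 2.2500.
Posterior odds = prior odds × LR = 0.15517.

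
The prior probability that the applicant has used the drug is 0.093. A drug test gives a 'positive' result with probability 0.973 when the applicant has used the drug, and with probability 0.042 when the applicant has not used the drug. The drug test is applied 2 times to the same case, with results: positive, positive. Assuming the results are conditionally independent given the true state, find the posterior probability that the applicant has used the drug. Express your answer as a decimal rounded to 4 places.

With H the event that the applicant has used the drug, the joint likelihood of the observed sequence is P(data|H) = 0.973·0.973 = 0.94673 and P(data|¬H) = 0.042·0.042 = 0.0017640.
Bayes: P(H|data) = 0.093·0.94673 / (0.093·0.94673 + 0.907·0.0017640) = 0.088046/0.089646 = 0.9822.

Posterior P(H) ≈ 0.9822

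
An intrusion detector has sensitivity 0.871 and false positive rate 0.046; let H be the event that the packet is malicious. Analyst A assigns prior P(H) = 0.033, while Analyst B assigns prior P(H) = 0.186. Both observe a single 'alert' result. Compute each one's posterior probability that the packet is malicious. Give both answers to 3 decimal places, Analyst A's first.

Analyst A: 0.393; Analyst B: 0.812

P('+'|H) = 0.871, P('+'|¬H) = 0.046.
Analyst A: numerator 0.871·0.033 = 0.028743; evidence = 0.028743+0.046·0.967 = 0.073225; posterior = 0.393.
Analyst B: numerator 0.871·0.186 = 0.16201; evidence = 0.16201+0.046·0.814 = 0.19945; posterior = 0.812.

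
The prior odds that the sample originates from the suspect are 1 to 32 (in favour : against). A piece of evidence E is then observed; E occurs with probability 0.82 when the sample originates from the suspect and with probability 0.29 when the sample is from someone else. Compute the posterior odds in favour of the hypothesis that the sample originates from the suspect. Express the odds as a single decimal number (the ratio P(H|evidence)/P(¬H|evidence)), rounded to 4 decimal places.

Posterior odds ≈ 0.0884

Prior odds = 1/32 = 0.031250.
Likelihood ratio for E = 0.82/0.29 = 2.8276.
Posterior odds = prior odds × LR = 0.088362.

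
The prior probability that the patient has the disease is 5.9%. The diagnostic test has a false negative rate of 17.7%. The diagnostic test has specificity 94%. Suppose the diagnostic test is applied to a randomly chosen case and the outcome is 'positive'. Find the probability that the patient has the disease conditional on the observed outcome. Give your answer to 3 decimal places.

Let H be the event that the patient has the disease. P(H) = 0.059, so P(¬H) = 0.941. With E the 'positive' result, P(E|H) = 0.823 and P(E|¬H) = 0.06.
P(E) = 0.823·0.059 + 0.06·0.941 = 0.048557 + 0.056460 = 0.10502.
By Bayes' theorem, P(H|E) = 0.048557 / 0.10502 = 0.462.

P(H | E) ≈ 0.462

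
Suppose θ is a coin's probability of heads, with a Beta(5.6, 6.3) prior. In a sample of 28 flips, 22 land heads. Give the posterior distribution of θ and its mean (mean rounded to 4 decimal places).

The binomial likelihood is conjugate to the Beta prior: with 22 successes and 6 failures, the posterior is Beta(5.6+22, 6.3+6) = Beta(27.6, 12.3).
E[θ | data] = 27.6/(27.6+12.3) = 0.6917.

Posterior: Beta(27.6, 12.3); mean ≈ 0.6917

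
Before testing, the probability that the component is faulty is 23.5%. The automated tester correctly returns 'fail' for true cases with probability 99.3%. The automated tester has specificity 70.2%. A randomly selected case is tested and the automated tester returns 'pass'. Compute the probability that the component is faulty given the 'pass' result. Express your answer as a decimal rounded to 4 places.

P(H | E) ≈ 0.0031

Write H for 'the component is faulty'. Prior odds H:¬H = 0.235/0.765 = 0.30719. For the 'pass' outcome, the likelihood ratio is 0.007/0.702 = 0.0099715.
Posterior odds = 0.30719 × 0.0099715 = 0.0030631, so P(H|E) = 0.0030631/(1+0.0030631) = 0.0031.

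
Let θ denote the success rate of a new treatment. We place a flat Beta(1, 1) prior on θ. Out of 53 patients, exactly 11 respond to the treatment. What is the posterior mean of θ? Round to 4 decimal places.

Observing 11 successes and 42 failures updates Beta(1, 1) by adding the success and failure counts to the two shape parameters: α = 1+11 = 12, β = 1+42 = 43.
Posterior mean = α/(α+β) = 12/55 = 0.2182.

Posterior mean ≈ 0.2182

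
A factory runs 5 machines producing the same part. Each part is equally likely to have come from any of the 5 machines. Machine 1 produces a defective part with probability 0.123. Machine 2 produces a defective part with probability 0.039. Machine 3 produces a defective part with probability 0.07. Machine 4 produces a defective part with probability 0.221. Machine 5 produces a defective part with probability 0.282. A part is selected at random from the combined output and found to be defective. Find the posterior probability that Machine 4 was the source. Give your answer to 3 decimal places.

Posterior probability ≈ 0.301

Tabulate prior·likelihood by source: [1] prior 0.2, lik 0.123, product 0.02460; [2] prior 0.2, lik 0.039, product 0.007800; [3] prior 0.2, lik 0.07, product 0.01400; [4] prior 0.2, lik 0.221, product 0.04420; [5] prior 0.2, lik 0.282, product 0.05640.
Normalizing constant = 0.14700; the posterior for Machine 4 is its product over the sum, 0.04420/0.14700 = 0.301.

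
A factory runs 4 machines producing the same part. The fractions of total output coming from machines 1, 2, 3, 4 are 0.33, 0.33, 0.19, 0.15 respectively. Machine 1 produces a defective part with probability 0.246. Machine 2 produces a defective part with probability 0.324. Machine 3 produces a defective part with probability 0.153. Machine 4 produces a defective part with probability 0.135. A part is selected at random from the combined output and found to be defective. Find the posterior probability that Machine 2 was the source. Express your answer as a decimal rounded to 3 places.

Tabulate prior·likelihood by source: [1] prior 0.33, lik 0.246, product 0.08118; [2] prior 0.33, lik 0.324, product 0.1069; [3] prior 0.19, lik 0.153, product 0.02907; [4] prior 0.15, lik 0.135, product 0.02025.
Normalizing constant = 0.23742; the posterior for Machine 2 is its product over the sum, 0.1069/0.23742 = 0.450.

Posterior probability ≈ 0.450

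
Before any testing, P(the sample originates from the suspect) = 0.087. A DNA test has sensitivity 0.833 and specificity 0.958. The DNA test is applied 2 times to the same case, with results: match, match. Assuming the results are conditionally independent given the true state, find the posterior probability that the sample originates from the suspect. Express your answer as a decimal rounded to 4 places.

Posterior P(H) ≈ 0.9740

Let H be the event that the sample originates from the suspect; start with P(H) = 0.087. P('match'|H) = 0.833, P('match'|¬H) = 0.042.
Update on result 1 ('match'): P(H) ← 0.833·0.0870 / (0.833·0.0870 + 0.042·0.9130) = 0.072471/0.11082 = 0.6540.
Update on result 2 ('match'): P(H) ← 0.833·0.6540 / (0.833·0.6540 + 0.042·0.3460) = 0.54476/0.55929 = 0.9740.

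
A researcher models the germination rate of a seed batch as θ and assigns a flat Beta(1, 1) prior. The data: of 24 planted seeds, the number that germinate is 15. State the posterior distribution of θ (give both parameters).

Observing 15 successes and 9 failures updates Beta(1, 1) by adding the success and failure counts to the two shape parameters: α = 1+15 = 16, β = 1+9 = 10.

Posterior: Beta(16, 10)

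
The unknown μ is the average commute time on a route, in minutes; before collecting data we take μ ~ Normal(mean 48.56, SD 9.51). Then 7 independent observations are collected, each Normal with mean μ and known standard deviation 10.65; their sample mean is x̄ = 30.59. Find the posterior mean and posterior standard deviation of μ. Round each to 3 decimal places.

Posterior mean ≈ 33.320; posterior SD ≈ 3.707

With known σ, the Normal prior is conjugate. Weight on the data is w = (n/σ²)/(n/σ² + 1/τ₀²) = 0.0617161/(0.0617161+0.0110570) = 0.84806.
Posterior mean = w·x̄ + (1−w)·μ₀ = 0.84806·30.59 + 0.15194·48.56 = 33.320. Posterior variance = 1/(0.0617161+0.0110570) = 13.7413, so SD = 3.707.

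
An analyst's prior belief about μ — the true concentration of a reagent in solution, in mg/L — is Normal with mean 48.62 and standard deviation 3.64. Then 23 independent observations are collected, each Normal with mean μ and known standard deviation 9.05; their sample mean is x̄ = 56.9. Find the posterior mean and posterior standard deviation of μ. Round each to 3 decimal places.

Prior precision 1/τ₀² = 1/3.64² = 0.0754740; data precision n/σ² = 23/9.05² = 0.280822.
Posterior precision = 0.0754740 + 0.280822 = 0.356296, giving posterior SD = 1/√0.356296 = 1.675.
Posterior mean = (0.0754740·48.62 + 0.280822·56.9) / 0.356296 = 55.146.

Posterior mean ≈ 55.146; posterior SD ≈ 1.675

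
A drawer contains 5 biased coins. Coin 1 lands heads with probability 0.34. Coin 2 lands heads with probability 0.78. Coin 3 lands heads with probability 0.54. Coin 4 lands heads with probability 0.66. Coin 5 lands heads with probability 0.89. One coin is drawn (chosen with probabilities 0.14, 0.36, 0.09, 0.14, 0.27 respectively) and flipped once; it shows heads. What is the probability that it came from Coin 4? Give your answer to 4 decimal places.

Posterior probability ≈ 0.1302

Tabulate prior·likelihood by source: [1] prior 0.14, lik 0.34, product 0.04760; [2] prior 0.36, lik 0.78, product 0.2808; [3] prior 0.09, lik 0.54, product 0.04860; [4] prior 0.14, lik 0.66, product 0.09240; [5] prior 0.27, lik 0.89, product 0.2403.
Normalizing constant = 0.70970; the posterior for Coin 4 is its product over the sum, 0.09240/0.70970 = 0.1302.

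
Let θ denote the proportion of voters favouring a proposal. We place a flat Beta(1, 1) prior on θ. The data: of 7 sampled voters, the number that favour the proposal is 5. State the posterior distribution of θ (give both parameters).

The binomial likelihood is conjugate to the Beta prior: with 5 successes and 2 failures, the posterior is Beta(1+5, 1+2) = Beta(6, 3).

Posterior: Beta(6, 3)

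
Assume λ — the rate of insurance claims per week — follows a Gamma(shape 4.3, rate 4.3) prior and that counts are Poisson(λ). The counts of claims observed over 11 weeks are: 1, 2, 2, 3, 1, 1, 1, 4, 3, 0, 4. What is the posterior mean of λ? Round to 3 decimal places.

The Poisson likelihood adds the total count to the shape and the number of exposure periods to the rate. Here ∑xᵢ = 22 and n = 11, so shape 4.3→26.3 and rate 4.3→15.3.
E[λ | data] = 26.3/15.3 = 1.719.

Posterior mean ≈ 1.719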